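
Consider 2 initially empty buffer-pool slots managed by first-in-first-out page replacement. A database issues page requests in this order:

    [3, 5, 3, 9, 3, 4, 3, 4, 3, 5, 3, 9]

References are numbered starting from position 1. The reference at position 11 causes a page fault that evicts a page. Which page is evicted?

4

pos 1: 3 → miss, frames {3}
pos 2: 5 → miss, frames {3,5}
pos 3: 3 → hit
pos 4: 9 → miss, evict 3, frames {5,9}
pos 5: 3 → miss, evict 5, frames {9,3}
pos 6: 4 → miss, evict 9, frames {3,4}
pos 7: 3 → hit
pos 8: 4 → hit
pos 9: 3 → hit
pos 10: 5 → miss, evict 3, frames {4,5}
pos 11: 3 → miss, evict 4, frames {5,3}
At position 11, page 4 is evicted.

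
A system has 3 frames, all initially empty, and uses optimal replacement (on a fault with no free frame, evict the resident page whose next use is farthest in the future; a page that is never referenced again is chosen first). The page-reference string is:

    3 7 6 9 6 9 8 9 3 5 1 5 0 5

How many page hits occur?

6

3: fault, frames {3}
7: fault, frames {3,7}
6: fault, frames {3,7,6}
9: fault, evict 7, frames {3,6,9}
6: hit
9: hit
8: fault, evict 6, frames {3,9,8}
9: hit
3: hit
5: fault, evict 8, frames {3,9,5}
1: fault, evict 9, frames {3,5,1}
5: hit
0: fault, evict 1, frames {3,5,0}
5: hit
Hits: 6.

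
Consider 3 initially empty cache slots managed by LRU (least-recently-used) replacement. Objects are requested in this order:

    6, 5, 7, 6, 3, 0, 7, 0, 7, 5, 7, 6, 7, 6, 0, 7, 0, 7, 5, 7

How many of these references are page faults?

6 -> miss, frames [6]
5 -> miss, frames [6, 5]
7 -> miss, frames [6, 5, 7]
6 -> hit
3 -> miss, evict 5, frames [7, 6, 3]
0 -> miss, evict 7, frames [6, 3, 0]
7 -> miss, evict 6, frames [3, 0, 7]
0 -> hit
7 -> hit
5 -> miss, evict 3, frames [0, 7, 5]
7 -> hit
6 -> miss, evict 0, frames [5, 7, 6]
7 -> hit
6 -> hit
0 -> miss, evict 5, frames [7, 6, 0]
7 -> hit
0 -> hit
7 -> hit
5 -> miss, evict 6, frames [0, 7, 5]
7 -> hit
Page faults: 10.

10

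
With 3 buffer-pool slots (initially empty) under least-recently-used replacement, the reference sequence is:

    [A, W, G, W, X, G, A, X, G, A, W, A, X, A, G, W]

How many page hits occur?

A → fault, frames [A]
W → fault, frames [A, W]
G → fault, frames [A, W, G]
W → hit
X → fault, evict A, frames [G, W, X]
G → hit
A → fault, evict W, frames [X, G, A]
X → hit
G → hit
A → hit
W → fault, evict X, frames [G, A, W]
A → hit
X → fault, evict G, frames [W, A, X]
A → hit
G → fault, evict W, frames [X, A, G]
W → fault, evict X, frames [A, G, W]
Hits: 7.

7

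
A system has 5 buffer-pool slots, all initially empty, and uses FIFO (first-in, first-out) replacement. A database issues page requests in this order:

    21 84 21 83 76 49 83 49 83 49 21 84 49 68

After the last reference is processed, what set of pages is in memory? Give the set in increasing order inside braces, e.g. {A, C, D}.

21 → miss, frames [21]
84 → miss, frames [21, 84]
21 → hit
83 → miss, frames [21, 84, 83]
76 → miss, frames [21, 84, 83, 76]
49 → miss, frames [21, 84, 83, 76, 49]
83 → hit
49 → hit
83 → hit
49 → hit
21 → hit
84 → hit
49 → hit
68 → miss, evict 21, frames [84, 83, 76, 49, 68]

{49, 68, 76, 83, 84}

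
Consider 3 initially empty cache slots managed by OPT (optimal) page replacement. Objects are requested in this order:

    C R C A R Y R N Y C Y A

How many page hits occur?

6

C -> fault, frames (C)
R -> fault, frames (C R)
C -> hit
A -> fault, frames (C R A)
R -> hit
Y -> fault, evict A, frames (C R Y)
R -> hit
N -> fault, evict R, frames (C Y N)
Y -> hit
C -> hit
Y -> hit
A -> fault, evict N, frames (C Y A)
Hits: 6.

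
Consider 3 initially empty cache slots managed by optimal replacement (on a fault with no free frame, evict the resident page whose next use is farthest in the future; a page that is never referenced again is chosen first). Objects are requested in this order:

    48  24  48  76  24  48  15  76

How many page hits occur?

4

48 -> miss, frames (48)
24 -> miss, frames (48 24)
48 -> hit
76 -> miss, frames (48 24 76)
24 -> hit
48 -> hit
15 -> miss, evict 24, frames (48 76 15)
76 -> hit
Hits: 4.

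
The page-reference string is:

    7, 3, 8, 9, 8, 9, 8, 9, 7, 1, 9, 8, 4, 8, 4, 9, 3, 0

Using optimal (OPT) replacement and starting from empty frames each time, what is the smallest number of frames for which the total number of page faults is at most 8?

f=1: 18 faults
f=2: 11 faults
f=3: 8 faults
f=4: 7 faults
f=5: 7 faults
f=6: 7 faults
f=7: 7 faults
Smallest f with faults ≤ 8 is 3.

3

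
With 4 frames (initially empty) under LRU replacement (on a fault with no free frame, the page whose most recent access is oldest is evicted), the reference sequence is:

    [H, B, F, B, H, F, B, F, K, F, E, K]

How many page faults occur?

5

H: fault, frames [H]
B: fault, frames [H, B]
F: fault, frames [H, B, F]
B: hit
H: hit
F: hit
B: hit
F: hit
K: fault, frames [H, B, F, K]
F: hit
E: fault, evict H, frames [B, K, F, E]
K: hit
Page faults: 5.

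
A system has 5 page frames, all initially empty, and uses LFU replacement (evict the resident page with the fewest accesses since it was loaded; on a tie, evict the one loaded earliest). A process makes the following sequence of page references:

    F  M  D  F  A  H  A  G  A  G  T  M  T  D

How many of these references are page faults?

F → miss, frames {F}
M → miss, frames {F,M}
D → miss, frames {F,M,D}
F → hit
A → miss, frames {F,M,D,A}
H → miss, frames {F,M,D,A,H}
A → hit
G → miss, evict M, frames {F,D,A,H,G}
A → hit
G → hit
T → miss, evict D, frames {F,A,H,G,T}
M → miss, evict H, frames {F,A,G,T,M}
T → hit
D → miss, evict M, frames {F,A,G,T,D}
Page faults: 9.

9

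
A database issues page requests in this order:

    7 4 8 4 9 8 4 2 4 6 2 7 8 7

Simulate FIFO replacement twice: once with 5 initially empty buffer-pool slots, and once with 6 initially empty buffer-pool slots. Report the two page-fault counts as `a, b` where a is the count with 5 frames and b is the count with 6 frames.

5 frames: F F F . F . . F . F . F . . → 7 faults.
6 frames: F F F . F . . F . F . . . . → 6 faults.
6 < 7: adding a frame reduced faults, as is typical.

7, 6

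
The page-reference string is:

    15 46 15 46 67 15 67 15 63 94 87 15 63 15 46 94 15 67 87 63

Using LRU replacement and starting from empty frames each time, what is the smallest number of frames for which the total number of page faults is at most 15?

f=1: 20 faults
f=2: 15 faults
f=3: 13 faults
f=4: 11 faults
f=5: 10 faults
f=6: 6 faults
Smallest f with faults ≤ 15 is 2.

2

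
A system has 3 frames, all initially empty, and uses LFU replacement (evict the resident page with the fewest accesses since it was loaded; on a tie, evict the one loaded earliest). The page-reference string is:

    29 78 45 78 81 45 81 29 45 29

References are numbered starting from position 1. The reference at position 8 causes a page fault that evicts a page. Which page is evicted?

78

pos 1: 29 → fault, frames {29}
pos 2: 78 → fault, frames {29,78}
pos 3: 45 → fault, frames {29,78,45}
pos 4: 78 → hit
pos 5: 81 → fault, evict 29, frames {78,45,81}
pos 6: 45 → hit
pos 7: 81 → hit
pos 8: 29 → fault, evict 78, frames {45,81,29}
At position 8, page 78 is evicted.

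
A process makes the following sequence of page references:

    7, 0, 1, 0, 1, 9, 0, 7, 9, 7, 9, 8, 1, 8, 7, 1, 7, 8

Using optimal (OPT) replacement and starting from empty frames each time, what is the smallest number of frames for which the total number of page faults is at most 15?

f=1: 18 faults
f=2: 9 faults
f=3: 6 faults
f=4: 5 faults
f=5: 5 faults
Smallest f with faults ≤ 15 is 2.

2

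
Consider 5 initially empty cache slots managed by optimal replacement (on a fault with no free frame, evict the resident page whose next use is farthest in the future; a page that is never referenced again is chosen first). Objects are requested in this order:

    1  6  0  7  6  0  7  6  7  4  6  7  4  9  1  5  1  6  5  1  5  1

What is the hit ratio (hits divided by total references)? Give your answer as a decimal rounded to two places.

1 → miss, frames (1)
6 → miss, frames (1 6)
0 → miss, frames (1 6 0)
7 → miss, frames (1 6 0 7)
6 → hit
0 → hit
7 → hit
6 → hit
7 → hit
4 → miss, frames (1 6 0 7 4)
6 → hit
7 → hit
4 → hit
9 → miss, evict 4, frames (1 6 0 7 9)
1 → hit
5 → miss, evict 9, frames (1 6 0 7 5)
1 → hit
6 → hit
5 → hit
1 → hit
5 → hit
1 → hit
Hits: 15 of 22 references → 15/22 = 0.6818.

0.68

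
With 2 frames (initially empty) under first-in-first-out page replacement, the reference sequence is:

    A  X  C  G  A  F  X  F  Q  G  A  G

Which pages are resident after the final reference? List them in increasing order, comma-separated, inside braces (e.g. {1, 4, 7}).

A → fault, frames (A)
X → fault, frames (A X)
C → fault, evict A, frames (X C)
G → fault, evict X, frames (C G)
A → fault, evict C, frames (G A)
F → fault, evict G, frames (A F)
X → fault, evict A, frames (F X)
F → hit
Q → fault, evict F, frames (X Q)
G → fault, evict X, frames (Q G)
A → fault, evict Q, frames (G A)
G → hit

{A, G}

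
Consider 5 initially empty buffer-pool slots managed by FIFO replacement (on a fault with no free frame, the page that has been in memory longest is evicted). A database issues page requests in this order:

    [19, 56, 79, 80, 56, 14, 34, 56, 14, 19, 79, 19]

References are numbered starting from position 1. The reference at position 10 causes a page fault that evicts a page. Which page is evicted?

pos 1: 19: fault, frames [19]
pos 2: 56: fault, frames [19, 56]
pos 3: 79: fault, frames [19, 56, 79]
pos 4: 80: fault, frames [19, 56, 79, 80]
pos 5: 56: hit
pos 6: 14: fault, frames [19, 56, 79, 80, 14]
pos 7: 34: fault, evict 19, frames [56, 79, 80, 14, 34]
pos 8: 56: hit
pos 9: 14: hit
pos 10: 19: fault, evict 56, frames [79, 80, 14, 34, 19]
At position 10, page 56 is evicted.

56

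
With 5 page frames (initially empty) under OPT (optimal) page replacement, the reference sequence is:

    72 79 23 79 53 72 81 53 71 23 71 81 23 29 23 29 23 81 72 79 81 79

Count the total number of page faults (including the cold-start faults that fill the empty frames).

7

72: miss, frames [72]
79: miss, frames [72, 79]
23: miss, frames [72, 79, 23]
79: hit
53: miss, frames [72, 79, 23, 53]
72: hit
81: miss, frames [72, 79, 23, 53, 81]
53: hit
71: miss, evict 53, frames [72, 79, 23, 81, 71]
23: hit
71: hit
81: hit
23: hit
29: miss, evict 71, frames [72, 79, 23, 81, 29]
23: hit
29: hit
23: hit
81: hit
72: hit
79: hit
81: hit
79: hit
Page faults: 7.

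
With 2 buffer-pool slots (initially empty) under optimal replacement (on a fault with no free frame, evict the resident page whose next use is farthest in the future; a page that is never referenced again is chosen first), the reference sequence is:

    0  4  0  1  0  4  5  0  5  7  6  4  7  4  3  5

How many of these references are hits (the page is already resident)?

6

0 → fault, frames (0)
4 → fault, frames (0 4)
0 → hit
1 → fault, evict 4, frames (0 1)
0 → hit
4 → fault, evict 1, frames (0 4)
5 → fault, evict 4, frames (0 5)
0 → hit
5 → hit
7 → fault, evict 0, frames (5 7)
6 → fault, evict 5, frames (7 6)
4 → fault, evict 6, frames (7 4)
7 → hit
4 → hit
3 → fault, evict 4, frames (7 3)
5 → fault, evict 3, frames (7 5)
Hits: 6.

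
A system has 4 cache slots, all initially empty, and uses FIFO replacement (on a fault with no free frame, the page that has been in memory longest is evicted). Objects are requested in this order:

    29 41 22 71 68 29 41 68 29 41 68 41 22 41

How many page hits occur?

6

29: fault, frames {29}
41: fault, frames {29,41}
22: fault, frames {29,41,22}
71: fault, frames {29,41,22,71}
68: fault, evict 29, frames {41,22,71,68}
29: fault, evict 41, frames {22,71,68,29}
41: fault, evict 22, frames {71,68,29,41}
68: hit
29: hit
41: hit
68: hit
41: hit
22: fault, evict 71, frames {68,29,41,22}
41: hit
Hits: 6.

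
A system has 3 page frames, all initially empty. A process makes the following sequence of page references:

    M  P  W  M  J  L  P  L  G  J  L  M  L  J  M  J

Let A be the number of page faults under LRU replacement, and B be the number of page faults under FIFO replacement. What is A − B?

Under LRU: F F F . F F F . F F . F . . . . → 9 faults.
Under FIFO: F F F . F F F . F F F F . . . . → 10 faults.
A − B = 9 − 10 = -1.

-1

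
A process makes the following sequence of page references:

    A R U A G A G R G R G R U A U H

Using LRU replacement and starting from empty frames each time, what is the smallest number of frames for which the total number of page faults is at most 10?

f=1: 16 faults
f=2: 9 faults
f=3: 8 faults
f=4: 5 faults
f=5: 5 faults
Smallest f with faults ≤ 10 is 2.

2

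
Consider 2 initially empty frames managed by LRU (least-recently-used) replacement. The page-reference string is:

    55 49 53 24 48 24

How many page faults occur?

55: miss, frames {55}
49: miss, frames {55,49}
53: miss, evict 55, frames {49,53}
24: miss, evict 49, frames {53,24}
48: miss, evict 53, frames {24,48}
24: hit
Page faults: 5.

5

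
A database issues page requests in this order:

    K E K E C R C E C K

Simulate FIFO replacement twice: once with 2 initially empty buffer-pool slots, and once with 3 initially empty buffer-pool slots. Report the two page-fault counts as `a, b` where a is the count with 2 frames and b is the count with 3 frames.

7, 5

2 frames: F F . . F F . F F F → 7 faults.
3 frames: F F . . F F . . . F → 5 faults.
5 < 7: adding a frame reduced faults, as is typical.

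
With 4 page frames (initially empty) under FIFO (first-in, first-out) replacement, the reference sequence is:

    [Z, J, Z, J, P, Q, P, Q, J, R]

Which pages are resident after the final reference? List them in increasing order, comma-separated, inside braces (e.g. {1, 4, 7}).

{J, P, Q, R}

Z: miss, frames (Z)
J: miss, frames (Z J)
Z: hit
J: hit
P: miss, frames (Z J P)
Q: miss, frames (Z J P Q)
P: hit
Q: hit
J: hit
R: miss, evict Z, frames (J P Q R)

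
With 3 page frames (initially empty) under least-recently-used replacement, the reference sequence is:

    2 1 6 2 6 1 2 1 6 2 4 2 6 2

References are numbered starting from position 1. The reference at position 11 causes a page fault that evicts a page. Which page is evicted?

pos 1: 2 -> fault, frames [2]
pos 2: 1 -> fault, frames [2, 1]
pos 3: 6 -> fault, frames [2, 1, 6]
pos 4: 2 -> hit
pos 5: 6 -> hit
pos 6: 1 -> hit
pos 7: 2 -> hit
pos 8: 1 -> hit
pos 9: 6 -> hit
pos 10: 2 -> hit
pos 11: 4 -> fault, evict 1, frames [6, 2, 4]
At position 11, page 1 is evicted.

1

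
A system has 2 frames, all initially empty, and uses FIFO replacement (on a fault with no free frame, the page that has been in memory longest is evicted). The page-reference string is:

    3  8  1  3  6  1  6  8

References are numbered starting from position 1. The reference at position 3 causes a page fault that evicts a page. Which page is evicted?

3

pos 1: 3 → miss, frames (3)
pos 2: 8 → miss, frames (3 8)
pos 3: 1 → miss, evict 3, frames (8 1)
At position 3, page 3 is evicted.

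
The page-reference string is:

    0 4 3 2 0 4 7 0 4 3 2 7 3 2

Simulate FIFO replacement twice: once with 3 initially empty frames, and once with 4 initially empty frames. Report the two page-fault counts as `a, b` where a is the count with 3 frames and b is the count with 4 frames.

9, 10

3 frames: F F F F F F F . . F F . . . → 9 faults.
4 frames: F F F F . . F F F F F F . . → 10 faults.
10 > 9: adding a frame increased faults — Belady's anomaly.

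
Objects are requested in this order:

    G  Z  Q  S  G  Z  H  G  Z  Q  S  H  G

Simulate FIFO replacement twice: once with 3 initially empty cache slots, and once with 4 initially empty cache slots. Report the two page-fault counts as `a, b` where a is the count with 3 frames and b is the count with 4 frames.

10, 11

3 frames: F F F F F F F . . F F . F → 10 faults.
4 frames: F F F F . . F F F F F F F → 11 faults.
11 > 10: adding a frame increased faults — Belady's anomaly.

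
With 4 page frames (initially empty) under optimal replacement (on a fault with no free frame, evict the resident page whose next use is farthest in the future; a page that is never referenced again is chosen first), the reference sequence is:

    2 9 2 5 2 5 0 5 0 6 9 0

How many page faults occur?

5

2: miss, frames (2)
9: miss, frames (2 9)
2: hit
5: miss, frames (2 9 5)
2: hit
5: hit
0: miss, frames (2 9 5 0)
5: hit
0: hit
6: miss, evict 5, frames (2 9 0 6)
9: hit
0: hit
Page faults: 5.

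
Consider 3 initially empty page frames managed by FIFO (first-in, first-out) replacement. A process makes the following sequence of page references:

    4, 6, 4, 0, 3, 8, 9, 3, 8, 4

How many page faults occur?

4: miss, frames {4}
6: miss, frames {4,6}
4: hit
0: miss, frames {4,6,0}
3: miss, evict 4, frames {6,0,3}
8: miss, evict 6, frames {0,3,8}
9: miss, evict 0, frames {3,8,9}
3: hit
8: hit
4: miss, evict 3, frames {8,9,4}
Page faults: 7.

7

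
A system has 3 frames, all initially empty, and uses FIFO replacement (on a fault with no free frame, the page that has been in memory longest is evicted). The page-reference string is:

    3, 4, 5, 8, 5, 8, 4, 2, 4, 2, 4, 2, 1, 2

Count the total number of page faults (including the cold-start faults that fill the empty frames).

7

3 → miss, frames (3)
4 → miss, frames (3 4)
5 → miss, frames (3 4 5)
8 → miss, evict 3, frames (4 5 8)
5 → hit
8 → hit
4 → hit
2 → miss, evict 4, frames (5 8 2)
4 → miss, evict 5, frames (8 2 4)
2 → hit
4 → hit
2 → hit
1 → miss, evict 8, frames (2 4 1)
2 → hit
Page faults: 7.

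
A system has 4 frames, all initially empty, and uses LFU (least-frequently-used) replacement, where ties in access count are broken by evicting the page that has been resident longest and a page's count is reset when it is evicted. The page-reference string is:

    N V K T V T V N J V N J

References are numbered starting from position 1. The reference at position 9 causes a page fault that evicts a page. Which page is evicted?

K

pos 1: N -> fault, frames (N)
pos 2: V -> fault, frames (N V)
pos 3: K -> fault, frames (N V K)
pos 4: T -> fault, frames (N V K T)
pos 5: V -> hit
pos 6: T -> hit
pos 7: V -> hit
pos 8: N -> hit
pos 9: J -> fault, evict K, frames (N V T J)
At position 9, page K is evicted.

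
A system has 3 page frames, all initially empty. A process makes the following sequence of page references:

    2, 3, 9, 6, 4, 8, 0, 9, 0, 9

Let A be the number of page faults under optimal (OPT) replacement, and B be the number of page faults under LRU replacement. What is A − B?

Under OPT: F F F F F F F . . . → 7 faults.
Under LRU: F F F F F F F F . . → 8 faults.
A − B = 7 − 8 = -1.

-1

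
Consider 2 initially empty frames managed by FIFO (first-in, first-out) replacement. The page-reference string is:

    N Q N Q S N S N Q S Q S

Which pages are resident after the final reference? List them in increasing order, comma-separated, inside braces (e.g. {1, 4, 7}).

{Q, S}

N → fault, frames [N]
Q → fault, frames [N, Q]
N → hit
Q → hit
S → fault, evict N, frames [Q, S]
N → fault, evict Q, frames [S, N]
S → hit
N → hit
Q → fault, evict S, frames [N, Q]
S → fault, evict N, frames [Q, S]
Q → hit
S → hit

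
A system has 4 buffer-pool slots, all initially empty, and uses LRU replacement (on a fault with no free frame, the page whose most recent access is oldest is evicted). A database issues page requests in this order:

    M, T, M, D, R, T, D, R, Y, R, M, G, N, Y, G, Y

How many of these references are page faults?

9

M → miss, frames {M}
T → miss, frames {M,T}
M → hit
D → miss, frames {T,M,D}
R → miss, frames {T,M,D,R}
T → hit
D → hit
R → hit
Y → miss, evict M, frames {T,D,R,Y}
R → hit
M → miss, evict T, frames {D,Y,R,M}
G → miss, evict D, frames {Y,R,M,G}
N → miss, evict Y, frames {R,M,G,N}
Y → miss, evict R, frames {M,G,N,Y}
G → hit
Y → hit
Page faults: 9.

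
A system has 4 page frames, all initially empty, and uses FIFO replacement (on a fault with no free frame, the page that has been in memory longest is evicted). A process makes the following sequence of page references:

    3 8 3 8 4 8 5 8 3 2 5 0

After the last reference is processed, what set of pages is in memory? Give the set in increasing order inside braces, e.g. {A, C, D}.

{0, 2, 4, 5}

3 → miss, frames [3]
8 → miss, frames [3, 8]
3 → hit
8 → hit
4 → miss, frames [3, 8, 4]
8 → hit
5 → miss, frames [3, 8, 4, 5]
8 → hit
3 → hit
2 → miss, evict 3, frames [8, 4, 5, 2]
5 → hit
0 → miss, evict 8, frames [4, 5, 2, 0]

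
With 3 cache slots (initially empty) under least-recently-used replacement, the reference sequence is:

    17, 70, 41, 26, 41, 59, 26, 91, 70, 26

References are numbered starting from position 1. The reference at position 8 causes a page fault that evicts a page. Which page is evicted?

pos 1: 17: miss, frames (17)
pos 2: 70: miss, frames (17 70)
pos 3: 41: miss, frames (17 70 41)
pos 4: 26: miss, evict 17, frames (70 41 26)
pos 5: 41: hit
pos 6: 59: miss, evict 70, frames (26 41 59)
pos 7: 26: hit
pos 8: 91: miss, evict 41, frames (59 26 91)
At position 8, page 41 is evicted.

41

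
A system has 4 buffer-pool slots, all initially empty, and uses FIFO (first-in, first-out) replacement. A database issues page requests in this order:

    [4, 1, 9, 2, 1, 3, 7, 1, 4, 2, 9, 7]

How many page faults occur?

11

4 -> fault, frames (4)
1 -> fault, frames (4 1)
9 -> fault, frames (4 1 9)
2 -> fault, frames (4 1 9 2)
1 -> hit
3 -> fault, evict 4, frames (1 9 2 3)
7 -> fault, evict 1, frames (9 2 3 7)
1 -> fault, evict 9, frames (2 3 7 1)
4 -> fault, evict 2, frames (3 7 1 4)
2 -> fault, evict 3, frames (7 1 4 2)
9 -> fault, evict 7, frames (1 4 2 9)
7 -> fault, evict 1, frames (4 2 9 7)
Page faults: 11.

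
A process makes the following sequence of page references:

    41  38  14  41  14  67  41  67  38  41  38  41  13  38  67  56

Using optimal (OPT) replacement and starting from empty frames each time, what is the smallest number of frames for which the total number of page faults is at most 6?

f=1: 16 faults
f=2: 8 faults
f=3: 6 faults
f=4: 6 faults
f=5: 6 faults
f=6: 6 faults
Smallest f with faults ≤ 6 is 3.

3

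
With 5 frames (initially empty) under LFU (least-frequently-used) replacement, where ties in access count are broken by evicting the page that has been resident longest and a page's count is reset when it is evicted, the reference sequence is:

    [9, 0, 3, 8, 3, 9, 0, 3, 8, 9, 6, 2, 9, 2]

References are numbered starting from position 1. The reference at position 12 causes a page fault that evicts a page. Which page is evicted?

6

pos 1: 9 → miss, frames (9)
pos 2: 0 → miss, frames (9 0)
pos 3: 3 → miss, frames (9 0 3)
pos 4: 8 → miss, frames (9 0 3 8)
pos 5: 3 → hit
pos 6: 9 → hit
pos 7: 0 → hit
pos 8: 3 → hit
pos 9: 8 → hit
pos 10: 9 → hit
pos 11: 6 → miss, frames (9 0 3 8 6)
pos 12: 2 → miss, evict 6, frames (9 0 3 8 2)
At position 12, page 6 is evicted.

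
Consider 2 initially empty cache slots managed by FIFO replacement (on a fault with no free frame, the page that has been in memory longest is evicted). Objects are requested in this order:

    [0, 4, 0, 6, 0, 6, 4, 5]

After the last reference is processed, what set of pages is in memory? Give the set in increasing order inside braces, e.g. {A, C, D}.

{4, 5}

0: miss, frames [0]
4: miss, frames [0, 4]
0: hit
6: miss, evict 0, frames [4, 6]
0: miss, evict 4, frames [6, 0]
6: hit
4: miss, evict 6, frames [0, 4]
5: miss, evict 0, frames [4, 5]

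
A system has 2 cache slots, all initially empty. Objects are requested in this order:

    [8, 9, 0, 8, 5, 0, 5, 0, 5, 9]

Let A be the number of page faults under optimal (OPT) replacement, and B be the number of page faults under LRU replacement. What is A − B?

-2

Under OPT: F F F . F . . . . F → 5 faults.
Under LRU: F F F F F F . . . F → 7 faults.
A − B = 5 − 7 = -2.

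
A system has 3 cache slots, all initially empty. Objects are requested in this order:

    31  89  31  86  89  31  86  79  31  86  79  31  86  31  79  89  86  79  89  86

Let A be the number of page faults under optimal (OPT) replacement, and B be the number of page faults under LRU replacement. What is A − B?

Under OPT: F F . F . . . F . . . . . . . F . . . . → 5 faults.
Under LRU: F F . F . . . F . . . . . . . F F . . . → 6 faults.
A − B = 5 − 6 = -1.

-1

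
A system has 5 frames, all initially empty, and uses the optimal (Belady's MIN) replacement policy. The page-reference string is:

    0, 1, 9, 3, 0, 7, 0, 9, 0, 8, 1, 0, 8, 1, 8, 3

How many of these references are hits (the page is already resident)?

0 → miss, frames [0]
1 → miss, frames [0, 1]
9 → miss, frames [0, 1, 9]
3 → miss, frames [0, 1, 9, 3]
0 → hit
7 → miss, frames [0, 1, 9, 3, 7]
0 → hit
9 → hit
0 → hit
8 → miss, evict 7, frames [0, 1, 9, 3, 8]
1 → hit
0 → hit
8 → hit
1 → hit
8 → hit
3 → hit
Hits: 10.

10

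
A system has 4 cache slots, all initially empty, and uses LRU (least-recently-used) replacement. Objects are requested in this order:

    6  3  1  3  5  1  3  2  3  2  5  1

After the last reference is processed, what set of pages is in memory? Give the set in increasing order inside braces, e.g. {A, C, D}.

{1, 2, 3, 5}

6 -> fault, frames (6)
3 -> fault, frames (6 3)
1 -> fault, frames (6 3 1)
3 -> hit
5 -> fault, frames (6 1 3 5)
1 -> hit
3 -> hit
2 -> fault, evict 6, frames (5 1 3 2)
3 -> hit
2 -> hit
5 -> hit
1 -> hit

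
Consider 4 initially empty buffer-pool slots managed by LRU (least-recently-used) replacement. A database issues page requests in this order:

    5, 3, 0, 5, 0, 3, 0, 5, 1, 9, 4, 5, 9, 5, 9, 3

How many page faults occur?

7

5 -> fault, frames (5)
3 -> fault, frames (5 3)
0 -> fault, frames (5 3 0)
5 -> hit
0 -> hit
3 -> hit
0 -> hit
5 -> hit
1 -> fault, frames (3 0 5 1)
9 -> fault, evict 3, frames (0 5 1 9)
4 -> fault, evict 0, frames (5 1 9 4)
5 -> hit
9 -> hit
5 -> hit
9 -> hit
3 -> fault, evict 1, frames (4 5 9 3)
Page faults: 7.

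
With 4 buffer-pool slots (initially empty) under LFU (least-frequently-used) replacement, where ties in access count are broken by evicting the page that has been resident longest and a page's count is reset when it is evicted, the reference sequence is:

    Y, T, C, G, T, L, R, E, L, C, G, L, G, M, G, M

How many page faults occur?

Y: miss, frames [Y]
T: miss, frames [Y, T]
C: miss, frames [Y, T, C]
G: miss, frames [Y, T, C, G]
T: hit
L: miss, evict Y, frames [T, C, G, L]
R: miss, evict C, frames [T, G, L, R]
E: miss, evict G, frames [T, L, R, E]
L: hit
C: miss, evict R, frames [T, L, E, C]
G: miss, evict E, frames [T, L, C, G]
L: hit
G: hit
M: miss, evict C, frames [T, L, G, M]
G: hit
M: hit
Page faults: 10.

10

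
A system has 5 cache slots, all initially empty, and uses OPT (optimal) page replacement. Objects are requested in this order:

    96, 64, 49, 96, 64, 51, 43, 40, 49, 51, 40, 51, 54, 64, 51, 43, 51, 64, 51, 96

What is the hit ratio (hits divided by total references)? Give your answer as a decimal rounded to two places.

0.60

96: fault, frames [96]
64: fault, frames [96, 64]
49: fault, frames [96, 64, 49]
96: hit
64: hit
51: fault, frames [96, 64, 49, 51]
43: fault, frames [96, 64, 49, 51, 43]
40: fault, evict 96, frames [64, 49, 51, 43, 40]
49: hit
51: hit
40: hit
51: hit
54: fault, evict 40, frames [64, 49, 51, 43, 54]
64: hit
51: hit
43: hit
51: hit
64: hit
51: hit
96: fault, evict 54, frames [64, 49, 51, 43, 96]
Hits: 12 of 20 references → 12/20 = 0.6000.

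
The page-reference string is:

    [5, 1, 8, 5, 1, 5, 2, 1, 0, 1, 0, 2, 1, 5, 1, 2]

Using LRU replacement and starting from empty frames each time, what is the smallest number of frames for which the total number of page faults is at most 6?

3

f=1: 16 faults
f=2: 12 faults
f=3: 6 faults
f=4: 5 faults
f=5: 5 faults
Smallest f with faults ≤ 6 is 3.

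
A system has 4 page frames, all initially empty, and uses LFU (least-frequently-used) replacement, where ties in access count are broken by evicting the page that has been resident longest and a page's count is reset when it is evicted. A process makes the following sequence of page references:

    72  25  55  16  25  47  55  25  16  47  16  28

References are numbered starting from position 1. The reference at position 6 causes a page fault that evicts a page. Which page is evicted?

pos 1: 72 → fault, frames (72)
pos 2: 25 → fault, frames (72 25)
pos 3: 55 → fault, frames (72 25 55)
pos 4: 16 → fault, frames (72 25 55 16)
pos 5: 25 → hit
pos 6: 47 → fault, evict 72, frames (25 55 16 47)
At position 6, page 72 is evicted.

72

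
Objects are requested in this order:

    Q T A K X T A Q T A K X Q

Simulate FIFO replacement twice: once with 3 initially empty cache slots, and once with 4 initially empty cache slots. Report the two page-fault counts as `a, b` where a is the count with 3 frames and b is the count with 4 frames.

10, 11

3 frames: F F F F F F F F . . F F . → 10 faults.
4 frames: F F F F F . . F F F F F F → 11 faults.
11 > 10: adding a frame increased faults — Belady's anomaly.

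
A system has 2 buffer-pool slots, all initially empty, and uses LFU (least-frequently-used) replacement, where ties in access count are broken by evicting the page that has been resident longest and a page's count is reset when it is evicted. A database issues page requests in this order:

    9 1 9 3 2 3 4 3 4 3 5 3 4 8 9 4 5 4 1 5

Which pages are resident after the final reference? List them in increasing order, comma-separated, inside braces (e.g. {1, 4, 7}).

{5, 9}

9: fault, frames (9)
1: fault, frames (9 1)
9: hit
3: fault, evict 1, frames (9 3)
2: fault, evict 3, frames (9 2)
3: fault, evict 2, frames (9 3)
4: fault, evict 3, frames (9 4)
3: fault, evict 4, frames (9 3)
4: fault, evict 3, frames (9 4)
3: fault, evict 4, frames (9 3)
5: fault, evict 3, frames (9 5)
3: fault, evict 5, frames (9 3)
4: fault, evict 3, frames (9 4)
8: fault, evict 4, frames (9 8)
9: hit
4: fault, evict 8, frames (9 4)
5: fault, evict 4, frames (9 5)
4: fault, evict 5, frames (9 4)
1: fault, evict 4, frames (9 1)
5: fault, evict 1, frames (9 5)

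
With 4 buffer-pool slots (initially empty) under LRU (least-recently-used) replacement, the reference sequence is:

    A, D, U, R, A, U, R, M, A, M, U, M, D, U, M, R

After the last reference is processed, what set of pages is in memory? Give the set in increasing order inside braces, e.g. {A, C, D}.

{D, M, R, U}

A: miss, frames {A}
D: miss, frames {A,D}
U: miss, frames {A,D,U}
R: miss, frames {A,D,U,R}
A: hit
U: hit
R: hit
M: miss, evict D, frames {A,U,R,M}
A: hit
M: hit
U: hit
M: hit
D: miss, evict R, frames {A,U,M,D}
U: hit
M: hit
R: miss, evict A, frames {D,U,M,R}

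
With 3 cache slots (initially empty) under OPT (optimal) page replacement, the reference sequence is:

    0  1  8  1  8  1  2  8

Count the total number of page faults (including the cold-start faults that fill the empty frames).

0 → fault, frames {0}
1 → fault, frames {0,1}
8 → fault, frames {0,1,8}
1 → hit
8 → hit
1 → hit
2 → fault, evict 1, frames {0,8,2}
8 → hit
Page faults: 4.

4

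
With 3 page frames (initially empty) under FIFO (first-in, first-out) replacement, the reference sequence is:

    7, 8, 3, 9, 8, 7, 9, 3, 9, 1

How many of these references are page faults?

7 -> fault, frames {7}
8 -> fault, frames {7,8}
3 -> fault, frames {7,8,3}
9 -> fault, evict 7, frames {8,3,9}
8 -> hit
7 -> fault, evict 8, frames {3,9,7}
9 -> hit
3 -> hit
9 -> hit
1 -> fault, evict 3, frames {9,7,1}
Page faults: 6.

6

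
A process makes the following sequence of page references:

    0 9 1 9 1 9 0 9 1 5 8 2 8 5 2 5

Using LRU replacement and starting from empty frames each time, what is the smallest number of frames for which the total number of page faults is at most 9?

f=1: 16 faults
f=2: 10 faults
f=3: 6 faults
f=4: 6 faults
f=5: 6 faults
f=6: 6 faults
Smallest f with faults ≤ 9 is 3.

3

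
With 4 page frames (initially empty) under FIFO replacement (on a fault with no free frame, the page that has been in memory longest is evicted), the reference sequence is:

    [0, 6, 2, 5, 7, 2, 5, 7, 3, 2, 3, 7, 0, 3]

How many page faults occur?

7

0 → miss, frames {0}
6 → miss, frames {0,6}
2 → miss, frames {0,6,2}
5 → miss, frames {0,6,2,5}
7 → miss, evict 0, frames {6,2,5,7}
2 → hit
5 → hit
7 → hit
3 → miss, evict 6, frames {2,5,7,3}
2 → hit
3 → hit
7 → hit
0 → miss, evict 2, frames {5,7,3,0}
3 → hit
Page faults: 7.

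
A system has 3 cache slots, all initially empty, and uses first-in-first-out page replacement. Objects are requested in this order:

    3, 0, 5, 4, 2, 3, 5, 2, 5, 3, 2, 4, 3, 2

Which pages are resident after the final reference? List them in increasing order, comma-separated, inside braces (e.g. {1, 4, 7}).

3: miss, frames [3]
0: miss, frames [3, 0]
5: miss, frames [3, 0, 5]
4: miss, evict 3, frames [0, 5, 4]
2: miss, evict 0, frames [5, 4, 2]
3: miss, evict 5, frames [4, 2, 3]
5: miss, evict 4, frames [2, 3, 5]
2: hit
5: hit
3: hit
2: hit
4: miss, evict 2, frames [3, 5, 4]
3: hit
2: miss, evict 3, frames [5, 4, 2]

{2, 4, 5}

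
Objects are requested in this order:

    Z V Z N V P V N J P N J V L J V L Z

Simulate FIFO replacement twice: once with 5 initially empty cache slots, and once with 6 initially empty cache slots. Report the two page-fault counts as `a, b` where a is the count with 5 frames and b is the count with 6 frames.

7, 6

5 frames: F F . F . F . . F . . . . F . . . F → 7 faults.
6 frames: F F . F . F . . F . . . . F . . . . → 6 faults.
6 < 7: adding a frame reduced faults, as is typical.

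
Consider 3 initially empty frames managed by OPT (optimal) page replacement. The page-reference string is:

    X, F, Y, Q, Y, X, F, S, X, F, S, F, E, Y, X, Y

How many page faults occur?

8

X: miss, frames [X]
F: miss, frames [X, F]
Y: miss, frames [X, F, Y]
Q: miss, evict F, frames [X, Y, Q]
Y: hit
X: hit
F: miss, evict Q, frames [X, Y, F]
S: miss, evict Y, frames [X, F, S]
X: hit
F: hit
S: hit
F: hit
E: miss, evict S, frames [X, F, E]
Y: miss, evict E, frames [X, F, Y]
X: hit
Y: hit
Page faults: 8.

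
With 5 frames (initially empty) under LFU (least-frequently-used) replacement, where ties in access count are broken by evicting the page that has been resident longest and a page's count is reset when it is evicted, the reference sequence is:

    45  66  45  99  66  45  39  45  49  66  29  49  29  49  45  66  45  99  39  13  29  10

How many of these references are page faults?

45 → fault, frames (45)
66 → fault, frames (45 66)
45 → hit
99 → fault, frames (45 66 99)
66 → hit
45 → hit
39 → fault, frames (45 66 99 39)
45 → hit
49 → fault, frames (45 66 99 39 49)
66 → hit
29 → fault, evict 99, frames (45 66 39 49 29)
49 → hit
29 → hit
49 → hit
45 → hit
66 → hit
45 → hit
99 → fault, evict 39, frames (45 66 49 29 99)
39 → fault, evict 99, frames (45 66 49 29 39)
13 → fault, evict 39, frames (45 66 49 29 13)
29 → hit
10 → fault, evict 13, frames (45 66 49 29 10)
Page faults: 10.

10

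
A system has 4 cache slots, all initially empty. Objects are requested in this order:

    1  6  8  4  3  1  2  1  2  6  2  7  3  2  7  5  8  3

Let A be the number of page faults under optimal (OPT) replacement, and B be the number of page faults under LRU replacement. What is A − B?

-4

Under OPT: F F F F F . F . . . . F . . . F F . → 9 faults.
Under LRU: F F F F F F F . . F . F F . . F F F → 13 faults.
A − B = 9 − 13 = -4.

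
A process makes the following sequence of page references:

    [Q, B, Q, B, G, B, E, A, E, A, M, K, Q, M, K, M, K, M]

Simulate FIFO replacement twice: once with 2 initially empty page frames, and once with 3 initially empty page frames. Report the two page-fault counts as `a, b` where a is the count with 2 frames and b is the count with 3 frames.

10, 8

2 frames: F F . . F . F F . . F F F F F . . . → 10 faults.
3 frames: F F . . F . F F . . F F F . . . . . → 8 faults.
8 < 10: adding a frame reduced faults, as is typical.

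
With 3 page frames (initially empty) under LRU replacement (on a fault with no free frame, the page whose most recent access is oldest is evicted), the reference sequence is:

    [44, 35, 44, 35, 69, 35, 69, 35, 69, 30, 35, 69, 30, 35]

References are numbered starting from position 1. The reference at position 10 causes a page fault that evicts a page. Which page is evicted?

pos 1: 44 → fault, frames {44}
pos 2: 35 → fault, frames {44,35}
pos 3: 44 → hit
pos 4: 35 → hit
pos 5: 69 → fault, frames {44,35,69}
pos 6: 35 → hit
pos 7: 69 → hit
pos 8: 35 → hit
pos 9: 69 → hit
pos 10: 30 → fault, evict 44, frames {35,69,30}
At position 10, page 44 is evicted.

44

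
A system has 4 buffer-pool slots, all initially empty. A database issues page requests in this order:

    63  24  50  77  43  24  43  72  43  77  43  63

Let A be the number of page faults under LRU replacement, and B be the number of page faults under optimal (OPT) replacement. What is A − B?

1

Under LRU: F F F F F . . F . . . F → 7 faults.
Under OPT: F F F F F . . F . . . . → 6 faults.
A − B = 7 − 6 = 1.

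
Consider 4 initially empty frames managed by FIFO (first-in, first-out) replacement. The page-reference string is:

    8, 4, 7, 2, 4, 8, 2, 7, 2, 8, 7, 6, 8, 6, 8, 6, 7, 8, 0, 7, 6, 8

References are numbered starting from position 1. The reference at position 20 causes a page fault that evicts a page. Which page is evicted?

2

pos 1: 8 → fault, frames {8}
pos 2: 4 → fault, frames {8,4}
pos 3: 7 → fault, frames {8,4,7}
pos 4: 2 → fault, frames {8,4,7,2}
pos 5: 4 → hit
pos 6: 8 → hit
pos 7: 2 → hit
pos 8: 7 → hit
pos 9: 2 → hit
pos 10: 8 → hit
pos 11: 7 → hit
pos 12: 6 → fault, evict 8, frames {4,7,2,6}
pos 13: 8 → fault, evict 4, frames {7,2,6,8}
pos 14: 6 → hit
pos 15: 8 → hit
pos 16: 6 → hit
pos 17: 7 → hit
pos 18: 8 → hit
pos 19: 0 → fault, evict 7, frames {2,6,8,0}
pos 20: 7 → fault, evict 2, frames {6,8,0,7}
At position 20, page 2 is evicted.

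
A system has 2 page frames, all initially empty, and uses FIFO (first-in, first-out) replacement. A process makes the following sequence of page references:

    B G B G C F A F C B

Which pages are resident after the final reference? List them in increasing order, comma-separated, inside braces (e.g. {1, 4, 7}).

B → fault, frames [B]
G → fault, frames [B, G]
B → hit
G → hit
C → fault, evict B, frames [G, C]
F → fault, evict G, frames [C, F]
A → fault, evict C, frames [F, A]
F → hit
C → fault, evict F, frames [A, C]
B → fault, evict A, frames [C, B]

{B, C}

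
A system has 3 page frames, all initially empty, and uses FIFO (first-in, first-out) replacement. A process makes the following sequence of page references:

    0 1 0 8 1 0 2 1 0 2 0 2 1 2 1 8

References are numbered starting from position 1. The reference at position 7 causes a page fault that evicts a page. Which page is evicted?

0

pos 1: 0: fault, frames {0}
pos 2: 1: fault, frames {0,1}
pos 3: 0: hit
pos 4: 8: fault, frames {0,1,8}
pos 5: 1: hit
pos 6: 0: hit
pos 7: 2: fault, evict 0, frames {1,8,2}
At position 7, page 0 is evicted.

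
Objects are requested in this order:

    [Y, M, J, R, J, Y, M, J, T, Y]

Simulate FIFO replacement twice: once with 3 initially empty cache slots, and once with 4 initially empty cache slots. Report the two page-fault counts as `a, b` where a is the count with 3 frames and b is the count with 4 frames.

3 frames: F F F F . F F F F F → 9 faults.
4 frames: F F F F . . . . F F → 6 faults.
6 < 9: adding a frame reduced faults, as is typical.

9, 6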